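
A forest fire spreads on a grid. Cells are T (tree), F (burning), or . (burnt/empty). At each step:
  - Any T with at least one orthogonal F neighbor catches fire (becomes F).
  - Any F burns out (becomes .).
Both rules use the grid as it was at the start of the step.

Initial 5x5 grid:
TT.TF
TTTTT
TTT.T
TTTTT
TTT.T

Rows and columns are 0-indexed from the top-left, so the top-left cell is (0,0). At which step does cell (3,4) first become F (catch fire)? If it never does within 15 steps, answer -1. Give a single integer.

Step 1: cell (3,4)='T' (+2 fires, +1 burnt)
Step 2: cell (3,4)='T' (+2 fires, +2 burnt)
Step 3: cell (3,4)='F' (+2 fires, +2 burnt)
  -> target ignites at step 3
Step 4: cell (3,4)='.' (+4 fires, +2 burnt)
Step 5: cell (3,4)='.' (+4 fires, +4 burnt)
Step 6: cell (3,4)='.' (+4 fires, +4 burnt)
Step 7: cell (3,4)='.' (+2 fires, +4 burnt)
Step 8: cell (3,4)='.' (+1 fires, +2 burnt)
Step 9: cell (3,4)='.' (+0 fires, +1 burnt)
  fire out at step 9

3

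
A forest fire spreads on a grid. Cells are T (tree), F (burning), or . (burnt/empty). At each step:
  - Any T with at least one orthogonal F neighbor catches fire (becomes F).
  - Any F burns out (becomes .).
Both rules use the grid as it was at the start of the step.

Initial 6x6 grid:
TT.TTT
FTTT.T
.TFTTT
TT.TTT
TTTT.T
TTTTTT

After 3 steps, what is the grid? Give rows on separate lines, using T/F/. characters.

Step 1: 5 trees catch fire, 2 burn out
  FT.TTT
  .FFT.T
  .F.FTT
  TT.TTT
  TTTT.T
  TTTTTT
Step 2: 5 trees catch fire, 5 burn out
  .F.TTT
  ...F.T
  ....FT
  TF.FTT
  TTTT.T
  TTTTTT
Step 3: 6 trees catch fire, 5 burn out
  ...FTT
  .....T
  .....F
  F...FT
  TFTF.T
  TTTTTT

...FTT
.....T
.....F
F...FT
TFTF.T
TTTTTT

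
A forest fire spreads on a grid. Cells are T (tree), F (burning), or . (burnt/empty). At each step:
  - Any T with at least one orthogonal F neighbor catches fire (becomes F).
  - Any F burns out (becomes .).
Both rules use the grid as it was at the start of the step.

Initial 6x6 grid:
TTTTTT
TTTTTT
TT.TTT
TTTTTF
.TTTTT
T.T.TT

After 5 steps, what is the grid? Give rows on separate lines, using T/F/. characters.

Step 1: 3 trees catch fire, 1 burn out
  TTTTTT
  TTTTTT
  TT.TTF
  TTTTF.
  .TTTTF
  T.T.TT
Step 2: 5 trees catch fire, 3 burn out
  TTTTTT
  TTTTTF
  TT.TF.
  TTTF..
  .TTTF.
  T.T.TF
Step 3: 6 trees catch fire, 5 burn out
  TTTTTF
  TTTTF.
  TT.F..
  TTF...
  .TTF..
  T.T.F.
Step 4: 4 trees catch fire, 6 burn out
  TTTTF.
  TTTF..
  TT....
  TF....
  .TF...
  T.T...
Step 5: 6 trees catch fire, 4 burn out
  TTTF..
  TTF...
  TF....
  F.....
  .F....
  T.F...

TTTF..
TTF...
TF....
F.....
.F....
T.F...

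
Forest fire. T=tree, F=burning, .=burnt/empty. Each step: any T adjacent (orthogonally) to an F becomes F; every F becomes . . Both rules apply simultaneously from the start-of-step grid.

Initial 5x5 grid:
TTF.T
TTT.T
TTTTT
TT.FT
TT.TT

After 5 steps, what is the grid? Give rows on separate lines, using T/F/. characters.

Step 1: 5 trees catch fire, 2 burn out
  TF..T
  TTF.T
  TTTFT
  TT..F
  TT.FT
Step 2: 5 trees catch fire, 5 burn out
  F...T
  TF..T
  TTF.F
  TT...
  TT..F
Step 3: 3 trees catch fire, 5 burn out
  ....T
  F...F
  TF...
  TT...
  TT...
Step 4: 3 trees catch fire, 3 burn out
  ....F
  .....
  F....
  TF...
  TT...
Step 5: 2 trees catch fire, 3 burn out
  .....
  .....
  .....
  F....
  TF...

.....
.....
.....
F....
TF...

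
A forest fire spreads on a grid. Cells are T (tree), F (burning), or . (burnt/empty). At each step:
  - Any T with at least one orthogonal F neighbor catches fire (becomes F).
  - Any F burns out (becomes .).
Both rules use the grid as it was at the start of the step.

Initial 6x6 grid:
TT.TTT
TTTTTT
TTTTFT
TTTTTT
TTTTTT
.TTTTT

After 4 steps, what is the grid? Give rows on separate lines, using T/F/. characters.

Step 1: 4 trees catch fire, 1 burn out
  TT.TTT
  TTTTFT
  TTTF.F
  TTTTFT
  TTTTTT
  .TTTTT
Step 2: 7 trees catch fire, 4 burn out
  TT.TFT
  TTTF.F
  TTF...
  TTTF.F
  TTTTFT
  .TTTTT
Step 3: 8 trees catch fire, 7 burn out
  TT.F.F
  TTF...
  TF....
  TTF...
  TTTF.F
  .TTTFT
Step 4: 6 trees catch fire, 8 burn out
  TT....
  TF....
  F.....
  TF....
  TTF...
  .TTF.F

TT....
TF....
F.....
TF....
TTF...
.TTF.F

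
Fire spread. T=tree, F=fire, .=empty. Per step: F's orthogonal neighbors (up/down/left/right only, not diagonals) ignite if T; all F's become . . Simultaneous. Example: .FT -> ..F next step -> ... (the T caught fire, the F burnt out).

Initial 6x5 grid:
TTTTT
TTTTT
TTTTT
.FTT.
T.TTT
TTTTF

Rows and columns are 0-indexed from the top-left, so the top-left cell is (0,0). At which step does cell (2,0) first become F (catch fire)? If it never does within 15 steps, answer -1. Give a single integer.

Step 1: cell (2,0)='T' (+4 fires, +2 burnt)
Step 2: cell (2,0)='F' (+7 fires, +4 burnt)
  -> target ignites at step 2
Step 3: cell (2,0)='.' (+5 fires, +7 burnt)
Step 4: cell (2,0)='.' (+5 fires, +5 burnt)
Step 5: cell (2,0)='.' (+3 fires, +5 burnt)
Step 6: cell (2,0)='.' (+1 fires, +3 burnt)
Step 7: cell (2,0)='.' (+0 fires, +1 burnt)
  fire out at step 7

2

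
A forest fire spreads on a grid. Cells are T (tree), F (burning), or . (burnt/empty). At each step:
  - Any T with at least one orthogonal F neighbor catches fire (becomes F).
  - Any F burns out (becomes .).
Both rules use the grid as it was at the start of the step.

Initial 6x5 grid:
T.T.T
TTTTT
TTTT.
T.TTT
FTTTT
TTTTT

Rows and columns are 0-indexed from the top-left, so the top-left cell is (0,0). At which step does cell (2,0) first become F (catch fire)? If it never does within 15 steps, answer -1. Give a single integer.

Step 1: cell (2,0)='T' (+3 fires, +1 burnt)
Step 2: cell (2,0)='F' (+3 fires, +3 burnt)
  -> target ignites at step 2
Step 3: cell (2,0)='.' (+5 fires, +3 burnt)
Step 4: cell (2,0)='.' (+6 fires, +5 burnt)
Step 5: cell (2,0)='.' (+4 fires, +6 burnt)
Step 6: cell (2,0)='.' (+2 fires, +4 burnt)
Step 7: cell (2,0)='.' (+1 fires, +2 burnt)
Step 8: cell (2,0)='.' (+1 fires, +1 burnt)
Step 9: cell (2,0)='.' (+0 fires, +1 burnt)
  fire out at step 9

2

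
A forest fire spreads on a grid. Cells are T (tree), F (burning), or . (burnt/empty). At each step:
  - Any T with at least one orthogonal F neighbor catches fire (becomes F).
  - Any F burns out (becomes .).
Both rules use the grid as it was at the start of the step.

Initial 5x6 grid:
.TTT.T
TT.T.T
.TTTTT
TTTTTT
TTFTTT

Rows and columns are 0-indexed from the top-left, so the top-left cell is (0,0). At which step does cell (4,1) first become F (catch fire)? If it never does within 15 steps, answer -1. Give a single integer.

Step 1: cell (4,1)='F' (+3 fires, +1 burnt)
  -> target ignites at step 1
Step 2: cell (4,1)='.' (+5 fires, +3 burnt)
Step 3: cell (4,1)='.' (+5 fires, +5 burnt)
Step 4: cell (4,1)='.' (+4 fires, +5 burnt)
Step 5: cell (4,1)='.' (+4 fires, +4 burnt)
Step 6: cell (4,1)='.' (+2 fires, +4 burnt)
Step 7: cell (4,1)='.' (+1 fires, +2 burnt)
Step 8: cell (4,1)='.' (+0 fires, +1 burnt)
  fire out at step 8

1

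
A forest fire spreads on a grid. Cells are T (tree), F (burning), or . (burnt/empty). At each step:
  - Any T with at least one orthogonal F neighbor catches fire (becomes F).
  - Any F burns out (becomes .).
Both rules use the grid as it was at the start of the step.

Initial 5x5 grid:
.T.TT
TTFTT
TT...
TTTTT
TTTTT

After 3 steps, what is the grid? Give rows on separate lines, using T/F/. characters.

Step 1: 2 trees catch fire, 1 burn out
  .T.TT
  TF.FT
  TT...
  TTTTT
  TTTTT
Step 2: 5 trees catch fire, 2 burn out
  .F.FT
  F...F
  TF...
  TTTTT
  TTTTT
Step 3: 3 trees catch fire, 5 burn out
  ....F
  .....
  F....
  TFTTT
  TTTTT

....F
.....
F....
TFTTT
TTTTT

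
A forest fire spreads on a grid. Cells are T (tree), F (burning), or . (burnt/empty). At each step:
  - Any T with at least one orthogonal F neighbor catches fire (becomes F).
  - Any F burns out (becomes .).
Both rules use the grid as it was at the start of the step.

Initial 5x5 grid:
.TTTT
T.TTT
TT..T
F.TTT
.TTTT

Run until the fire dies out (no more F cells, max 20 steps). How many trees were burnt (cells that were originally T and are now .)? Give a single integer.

Answer: 3

Derivation:
Step 1: +1 fires, +1 burnt (F count now 1)
Step 2: +2 fires, +1 burnt (F count now 2)
Step 3: +0 fires, +2 burnt (F count now 0)
Fire out after step 3
Initially T: 18, now '.': 10
Total burnt (originally-T cells now '.'): 3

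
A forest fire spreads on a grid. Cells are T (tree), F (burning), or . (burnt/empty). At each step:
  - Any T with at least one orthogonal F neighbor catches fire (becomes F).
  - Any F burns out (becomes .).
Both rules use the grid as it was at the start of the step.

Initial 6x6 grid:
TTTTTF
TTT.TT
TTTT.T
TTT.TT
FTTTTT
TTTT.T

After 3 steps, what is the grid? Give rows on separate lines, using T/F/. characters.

Step 1: 5 trees catch fire, 2 burn out
  TTTTF.
  TTT.TF
  TTTT.T
  FTT.TT
  .FTTTT
  FTTT.T
Step 2: 7 trees catch fire, 5 burn out
  TTTF..
  TTT.F.
  FTTT.F
  .FT.TT
  ..FTTT
  .FTT.T
Step 3: 7 trees catch fire, 7 burn out
  TTF...
  FTT...
  .FTT..
  ..F.TF
  ...FTT
  ..FT.T

TTF...
FTT...
.FTT..
..F.TF
...FTT
..FT.T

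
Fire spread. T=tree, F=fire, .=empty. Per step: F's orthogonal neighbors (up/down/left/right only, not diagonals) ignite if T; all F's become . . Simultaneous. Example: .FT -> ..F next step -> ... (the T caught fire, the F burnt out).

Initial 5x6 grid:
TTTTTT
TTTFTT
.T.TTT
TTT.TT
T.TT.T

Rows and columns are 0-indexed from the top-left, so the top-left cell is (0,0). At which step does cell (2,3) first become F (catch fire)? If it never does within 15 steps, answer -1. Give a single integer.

Step 1: cell (2,3)='F' (+4 fires, +1 burnt)
  -> target ignites at step 1
Step 2: cell (2,3)='.' (+5 fires, +4 burnt)
Step 3: cell (2,3)='.' (+6 fires, +5 burnt)
Step 4: cell (2,3)='.' (+3 fires, +6 burnt)
Step 5: cell (2,3)='.' (+3 fires, +3 burnt)
Step 6: cell (2,3)='.' (+2 fires, +3 burnt)
Step 7: cell (2,3)='.' (+1 fires, +2 burnt)
Step 8: cell (2,3)='.' (+0 fires, +1 burnt)
  fire out at step 8

1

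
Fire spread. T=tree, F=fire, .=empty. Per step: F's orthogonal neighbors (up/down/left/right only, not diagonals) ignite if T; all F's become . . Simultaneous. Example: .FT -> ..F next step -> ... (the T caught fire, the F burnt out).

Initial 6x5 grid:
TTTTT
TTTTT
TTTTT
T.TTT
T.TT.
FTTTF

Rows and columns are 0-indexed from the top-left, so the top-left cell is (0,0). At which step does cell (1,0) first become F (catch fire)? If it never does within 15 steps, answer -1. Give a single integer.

Step 1: cell (1,0)='T' (+3 fires, +2 burnt)
Step 2: cell (1,0)='T' (+3 fires, +3 burnt)
Step 3: cell (1,0)='T' (+3 fires, +3 burnt)
Step 4: cell (1,0)='F' (+5 fires, +3 burnt)
  -> target ignites at step 4
Step 5: cell (1,0)='.' (+5 fires, +5 burnt)
Step 6: cell (1,0)='.' (+4 fires, +5 burnt)
Step 7: cell (1,0)='.' (+2 fires, +4 burnt)
Step 8: cell (1,0)='.' (+0 fires, +2 burnt)
  fire out at step 8

4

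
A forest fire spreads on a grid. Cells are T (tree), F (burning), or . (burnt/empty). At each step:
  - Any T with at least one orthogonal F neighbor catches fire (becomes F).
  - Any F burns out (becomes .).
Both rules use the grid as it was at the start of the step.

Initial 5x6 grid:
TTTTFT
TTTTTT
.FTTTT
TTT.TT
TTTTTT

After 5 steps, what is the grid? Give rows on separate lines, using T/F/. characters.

Step 1: 6 trees catch fire, 2 burn out
  TTTF.F
  TFTTFT
  ..FTTT
  TFT.TT
  TTTTTT
Step 2: 11 trees catch fire, 6 burn out
  TFF...
  F.FF.F
  ...FFT
  F.F.TT
  TFTTTT
Step 3: 5 trees catch fire, 11 burn out
  F.....
  ......
  .....F
  ....FT
  F.FTTT
Step 4: 3 trees catch fire, 5 burn out
  ......
  ......
  ......
  .....F
  ...FFT
Step 5: 1 trees catch fire, 3 burn out
  ......
  ......
  ......
  ......
  .....F

......
......
......
......
.....F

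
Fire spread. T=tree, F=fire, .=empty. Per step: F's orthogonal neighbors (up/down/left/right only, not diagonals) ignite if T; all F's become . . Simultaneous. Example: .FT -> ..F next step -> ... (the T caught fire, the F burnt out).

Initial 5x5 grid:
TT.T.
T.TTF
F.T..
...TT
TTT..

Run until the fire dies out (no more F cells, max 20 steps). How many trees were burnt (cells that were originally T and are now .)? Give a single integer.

Step 1: +2 fires, +2 burnt (F count now 2)
Step 2: +3 fires, +2 burnt (F count now 3)
Step 3: +2 fires, +3 burnt (F count now 2)
Step 4: +0 fires, +2 burnt (F count now 0)
Fire out after step 4
Initially T: 12, now '.': 20
Total burnt (originally-T cells now '.'): 7

Answer: 7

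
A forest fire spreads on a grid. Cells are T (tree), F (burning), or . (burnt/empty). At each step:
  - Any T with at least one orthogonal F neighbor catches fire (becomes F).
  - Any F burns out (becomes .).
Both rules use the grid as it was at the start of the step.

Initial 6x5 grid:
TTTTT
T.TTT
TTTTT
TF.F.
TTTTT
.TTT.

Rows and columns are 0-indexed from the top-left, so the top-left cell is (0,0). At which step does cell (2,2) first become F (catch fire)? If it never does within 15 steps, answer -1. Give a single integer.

Step 1: cell (2,2)='T' (+5 fires, +2 burnt)
Step 2: cell (2,2)='F' (+9 fires, +5 burnt)
  -> target ignites at step 2
Step 3: cell (2,2)='.' (+5 fires, +9 burnt)
Step 4: cell (2,2)='.' (+3 fires, +5 burnt)
Step 5: cell (2,2)='.' (+1 fires, +3 burnt)
Step 6: cell (2,2)='.' (+0 fires, +1 burnt)
  fire out at step 6

2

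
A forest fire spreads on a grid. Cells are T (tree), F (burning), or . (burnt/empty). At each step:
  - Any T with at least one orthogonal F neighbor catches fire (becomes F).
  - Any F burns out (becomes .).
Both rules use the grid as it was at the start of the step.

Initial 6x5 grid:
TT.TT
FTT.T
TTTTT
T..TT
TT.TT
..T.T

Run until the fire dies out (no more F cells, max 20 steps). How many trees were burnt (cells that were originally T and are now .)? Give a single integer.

Answer: 20

Derivation:
Step 1: +3 fires, +1 burnt (F count now 3)
Step 2: +4 fires, +3 burnt (F count now 4)
Step 3: +2 fires, +4 burnt (F count now 2)
Step 4: +2 fires, +2 burnt (F count now 2)
Step 5: +2 fires, +2 burnt (F count now 2)
Step 6: +3 fires, +2 burnt (F count now 3)
Step 7: +2 fires, +3 burnt (F count now 2)
Step 8: +2 fires, +2 burnt (F count now 2)
Step 9: +0 fires, +2 burnt (F count now 0)
Fire out after step 9
Initially T: 21, now '.': 29
Total burnt (originally-T cells now '.'): 20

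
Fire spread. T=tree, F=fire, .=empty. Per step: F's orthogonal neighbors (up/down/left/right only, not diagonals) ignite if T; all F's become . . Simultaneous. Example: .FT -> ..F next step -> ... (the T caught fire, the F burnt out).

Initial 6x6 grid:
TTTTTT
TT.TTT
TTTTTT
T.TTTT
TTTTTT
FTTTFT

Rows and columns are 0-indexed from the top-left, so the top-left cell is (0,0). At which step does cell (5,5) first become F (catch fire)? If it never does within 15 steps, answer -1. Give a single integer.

Step 1: cell (5,5)='F' (+5 fires, +2 burnt)
  -> target ignites at step 1
Step 2: cell (5,5)='.' (+6 fires, +5 burnt)
Step 3: cell (5,5)='.' (+5 fires, +6 burnt)
Step 4: cell (5,5)='.' (+6 fires, +5 burnt)
Step 5: cell (5,5)='.' (+6 fires, +6 burnt)
Step 6: cell (5,5)='.' (+3 fires, +6 burnt)
Step 7: cell (5,5)='.' (+1 fires, +3 burnt)
Step 8: cell (5,5)='.' (+0 fires, +1 burnt)
  fire out at step 8

1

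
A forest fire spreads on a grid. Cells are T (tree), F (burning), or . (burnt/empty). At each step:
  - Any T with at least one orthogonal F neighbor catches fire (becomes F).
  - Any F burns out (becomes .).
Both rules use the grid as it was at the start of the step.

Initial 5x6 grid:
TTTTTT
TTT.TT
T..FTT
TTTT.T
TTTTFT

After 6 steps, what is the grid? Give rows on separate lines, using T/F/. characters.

Step 1: 4 trees catch fire, 2 burn out
  TTTTTT
  TTT.TT
  T...FT
  TTTF.T
  TTTF.F
Step 2: 5 trees catch fire, 4 burn out
  TTTTTT
  TTT.FT
  T....F
  TTF..F
  TTF...
Step 3: 4 trees catch fire, 5 burn out
  TTTTFT
  TTT..F
  T.....
  TF....
  TF....
Step 4: 4 trees catch fire, 4 burn out
  TTTF.F
  TTT...
  T.....
  F.....
  F.....
Step 5: 2 trees catch fire, 4 burn out
  TTF...
  TTT...
  F.....
  ......
  ......
Step 6: 3 trees catch fire, 2 burn out
  TF....
  FTF...
  ......
  ......
  ......

TF....
FTF...
......
......
......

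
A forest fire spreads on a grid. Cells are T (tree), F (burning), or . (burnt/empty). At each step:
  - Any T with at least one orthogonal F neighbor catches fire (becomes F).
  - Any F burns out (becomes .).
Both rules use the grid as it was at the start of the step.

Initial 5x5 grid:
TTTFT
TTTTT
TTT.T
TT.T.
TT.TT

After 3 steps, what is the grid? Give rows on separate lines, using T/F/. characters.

Step 1: 3 trees catch fire, 1 burn out
  TTF.F
  TTTFT
  TTT.T
  TT.T.
  TT.TT
Step 2: 3 trees catch fire, 3 burn out
  TF...
  TTF.F
  TTT.T
  TT.T.
  TT.TT
Step 3: 4 trees catch fire, 3 burn out
  F....
  TF...
  TTF.F
  TT.T.
  TT.TT

F....
TF...
TTF.F
TT.T.
TT.TT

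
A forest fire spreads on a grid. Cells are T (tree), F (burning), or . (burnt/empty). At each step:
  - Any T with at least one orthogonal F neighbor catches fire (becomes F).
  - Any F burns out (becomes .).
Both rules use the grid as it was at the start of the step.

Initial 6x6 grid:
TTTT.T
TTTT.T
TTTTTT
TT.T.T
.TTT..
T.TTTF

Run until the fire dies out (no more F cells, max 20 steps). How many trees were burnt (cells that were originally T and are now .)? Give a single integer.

Step 1: +1 fires, +1 burnt (F count now 1)
Step 2: +1 fires, +1 burnt (F count now 1)
Step 3: +2 fires, +1 burnt (F count now 2)
Step 4: +2 fires, +2 burnt (F count now 2)
Step 5: +2 fires, +2 burnt (F count now 2)
Step 6: +4 fires, +2 burnt (F count now 4)
Step 7: +5 fires, +4 burnt (F count now 5)
Step 8: +5 fires, +5 burnt (F count now 5)
Step 9: +3 fires, +5 burnt (F count now 3)
Step 10: +1 fires, +3 burnt (F count now 1)
Step 11: +0 fires, +1 burnt (F count now 0)
Fire out after step 11
Initially T: 27, now '.': 35
Total burnt (originally-T cells now '.'): 26

Answer: 26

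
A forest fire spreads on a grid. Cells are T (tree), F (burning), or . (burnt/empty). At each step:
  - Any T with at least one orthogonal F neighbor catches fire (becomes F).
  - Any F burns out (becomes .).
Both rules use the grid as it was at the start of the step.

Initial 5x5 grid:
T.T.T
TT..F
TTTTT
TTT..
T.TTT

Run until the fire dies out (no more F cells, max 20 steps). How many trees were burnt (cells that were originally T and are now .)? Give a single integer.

Step 1: +2 fires, +1 burnt (F count now 2)
Step 2: +1 fires, +2 burnt (F count now 1)
Step 3: +1 fires, +1 burnt (F count now 1)
Step 4: +2 fires, +1 burnt (F count now 2)
Step 5: +4 fires, +2 burnt (F count now 4)
Step 6: +3 fires, +4 burnt (F count now 3)
Step 7: +3 fires, +3 burnt (F count now 3)
Step 8: +0 fires, +3 burnt (F count now 0)
Fire out after step 8
Initially T: 17, now '.': 24
Total burnt (originally-T cells now '.'): 16

Answer: 16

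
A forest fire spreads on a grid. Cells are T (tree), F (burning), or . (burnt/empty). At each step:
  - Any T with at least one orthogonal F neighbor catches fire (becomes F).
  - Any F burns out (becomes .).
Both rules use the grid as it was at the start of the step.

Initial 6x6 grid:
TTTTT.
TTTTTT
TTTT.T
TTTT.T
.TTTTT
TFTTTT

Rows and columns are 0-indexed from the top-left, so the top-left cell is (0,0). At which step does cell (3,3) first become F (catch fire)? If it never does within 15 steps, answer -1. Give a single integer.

Step 1: cell (3,3)='T' (+3 fires, +1 burnt)
Step 2: cell (3,3)='T' (+3 fires, +3 burnt)
Step 3: cell (3,3)='T' (+5 fires, +3 burnt)
Step 4: cell (3,3)='F' (+6 fires, +5 burnt)
  -> target ignites at step 4
Step 5: cell (3,3)='.' (+5 fires, +6 burnt)
Step 6: cell (3,3)='.' (+4 fires, +5 burnt)
Step 7: cell (3,3)='.' (+3 fires, +4 burnt)
Step 8: cell (3,3)='.' (+2 fires, +3 burnt)
Step 9: cell (3,3)='.' (+0 fires, +2 burnt)
  fire out at step 9

4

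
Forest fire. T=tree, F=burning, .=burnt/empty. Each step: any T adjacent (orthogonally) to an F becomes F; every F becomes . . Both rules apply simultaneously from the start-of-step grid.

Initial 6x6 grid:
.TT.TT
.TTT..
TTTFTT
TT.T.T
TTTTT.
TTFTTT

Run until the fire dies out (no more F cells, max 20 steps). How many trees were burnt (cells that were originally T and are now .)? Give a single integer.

Answer: 24

Derivation:
Step 1: +7 fires, +2 burnt (F count now 7)
Step 2: +7 fires, +7 burnt (F count now 7)
Step 3: +8 fires, +7 burnt (F count now 8)
Step 4: +2 fires, +8 burnt (F count now 2)
Step 5: +0 fires, +2 burnt (F count now 0)
Fire out after step 5
Initially T: 26, now '.': 34
Total burnt (originally-T cells now '.'): 24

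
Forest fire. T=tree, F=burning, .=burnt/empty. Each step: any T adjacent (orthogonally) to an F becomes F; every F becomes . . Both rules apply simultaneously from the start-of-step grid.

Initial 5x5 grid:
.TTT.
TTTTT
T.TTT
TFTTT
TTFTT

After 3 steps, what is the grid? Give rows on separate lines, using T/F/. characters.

Step 1: 4 trees catch fire, 2 burn out
  .TTT.
  TTTTT
  T.TTT
  F.FTT
  TF.FT
Step 2: 5 trees catch fire, 4 burn out
  .TTT.
  TTTTT
  F.FTT
  ...FT
  F...F
Step 3: 4 trees catch fire, 5 burn out
  .TTT.
  FTFTT
  ...FT
  ....F
  .....

.TTT.
FTFTT
...FT
....F
.....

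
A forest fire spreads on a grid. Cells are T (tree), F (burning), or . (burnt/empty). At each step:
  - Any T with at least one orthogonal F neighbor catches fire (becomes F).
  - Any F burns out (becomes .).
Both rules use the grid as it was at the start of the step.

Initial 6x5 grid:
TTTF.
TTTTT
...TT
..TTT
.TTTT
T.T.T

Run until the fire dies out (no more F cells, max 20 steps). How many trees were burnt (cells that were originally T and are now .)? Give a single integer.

Answer: 19

Derivation:
Step 1: +2 fires, +1 burnt (F count now 2)
Step 2: +4 fires, +2 burnt (F count now 4)
Step 3: +4 fires, +4 burnt (F count now 4)
Step 4: +4 fires, +4 burnt (F count now 4)
Step 5: +2 fires, +4 burnt (F count now 2)
Step 6: +3 fires, +2 burnt (F count now 3)
Step 7: +0 fires, +3 burnt (F count now 0)
Fire out after step 7
Initially T: 20, now '.': 29
Total burnt (originally-T cells now '.'): 19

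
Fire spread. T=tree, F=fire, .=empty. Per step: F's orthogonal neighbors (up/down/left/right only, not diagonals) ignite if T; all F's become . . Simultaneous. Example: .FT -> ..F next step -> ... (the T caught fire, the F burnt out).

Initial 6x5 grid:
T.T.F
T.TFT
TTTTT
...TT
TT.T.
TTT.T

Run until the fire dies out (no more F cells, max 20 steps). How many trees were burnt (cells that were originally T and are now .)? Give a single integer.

Step 1: +3 fires, +2 burnt (F count now 3)
Step 2: +4 fires, +3 burnt (F count now 4)
Step 3: +3 fires, +4 burnt (F count now 3)
Step 4: +1 fires, +3 burnt (F count now 1)
Step 5: +1 fires, +1 burnt (F count now 1)
Step 6: +1 fires, +1 burnt (F count now 1)
Step 7: +0 fires, +1 burnt (F count now 0)
Fire out after step 7
Initially T: 19, now '.': 24
Total burnt (originally-T cells now '.'): 13

Answer: 13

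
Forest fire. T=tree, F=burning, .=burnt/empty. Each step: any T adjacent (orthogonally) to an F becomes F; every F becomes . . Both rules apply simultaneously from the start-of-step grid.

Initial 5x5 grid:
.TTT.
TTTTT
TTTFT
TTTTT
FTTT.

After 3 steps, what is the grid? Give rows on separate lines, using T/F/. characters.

Step 1: 6 trees catch fire, 2 burn out
  .TTT.
  TTTFT
  TTF.F
  FTTFT
  .FTT.
Step 2: 10 trees catch fire, 6 burn out
  .TTF.
  TTF.F
  FF...
  .FF.F
  ..FF.
Step 3: 3 trees catch fire, 10 burn out
  .TF..
  FF...
  .....
  .....
  .....

.TF..
FF...
.....
.....
.....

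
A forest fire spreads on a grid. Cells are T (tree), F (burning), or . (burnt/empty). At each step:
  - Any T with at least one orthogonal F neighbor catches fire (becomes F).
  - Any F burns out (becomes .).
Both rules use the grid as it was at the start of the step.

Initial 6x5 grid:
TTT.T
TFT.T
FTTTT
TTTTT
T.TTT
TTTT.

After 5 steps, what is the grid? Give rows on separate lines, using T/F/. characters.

Step 1: 5 trees catch fire, 2 burn out
  TFT.T
  F.F.T
  .FTTT
  FTTTT
  T.TTT
  TTTT.
Step 2: 5 trees catch fire, 5 burn out
  F.F.T
  ....T
  ..FTT
  .FTTT
  F.TTT
  TTTT.
Step 3: 3 trees catch fire, 5 burn out
  ....T
  ....T
  ...FT
  ..FTT
  ..TTT
  FTTT.
Step 4: 4 trees catch fire, 3 burn out
  ....T
  ....T
  ....F
  ...FT
  ..FTT
  .FTT.
Step 5: 4 trees catch fire, 4 burn out
  ....T
  ....F
  .....
  ....F
  ...FT
  ..FT.

....T
....F
.....
....F
...FT
..FT.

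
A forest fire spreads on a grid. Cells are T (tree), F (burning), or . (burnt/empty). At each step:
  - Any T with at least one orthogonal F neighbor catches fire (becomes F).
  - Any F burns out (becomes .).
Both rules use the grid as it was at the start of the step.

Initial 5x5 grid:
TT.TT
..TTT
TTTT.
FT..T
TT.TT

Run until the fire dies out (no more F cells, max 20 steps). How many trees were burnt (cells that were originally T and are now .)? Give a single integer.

Step 1: +3 fires, +1 burnt (F count now 3)
Step 2: +2 fires, +3 burnt (F count now 2)
Step 3: +1 fires, +2 burnt (F count now 1)
Step 4: +2 fires, +1 burnt (F count now 2)
Step 5: +1 fires, +2 burnt (F count now 1)
Step 6: +2 fires, +1 burnt (F count now 2)
Step 7: +1 fires, +2 burnt (F count now 1)
Step 8: +0 fires, +1 burnt (F count now 0)
Fire out after step 8
Initially T: 17, now '.': 20
Total burnt (originally-T cells now '.'): 12

Answer: 12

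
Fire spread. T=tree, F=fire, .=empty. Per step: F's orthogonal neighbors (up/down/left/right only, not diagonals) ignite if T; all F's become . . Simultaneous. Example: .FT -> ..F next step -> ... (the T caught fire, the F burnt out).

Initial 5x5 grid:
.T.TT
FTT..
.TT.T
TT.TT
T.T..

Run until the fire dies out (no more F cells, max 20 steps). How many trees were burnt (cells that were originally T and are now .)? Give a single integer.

Answer: 8

Derivation:
Step 1: +1 fires, +1 burnt (F count now 1)
Step 2: +3 fires, +1 burnt (F count now 3)
Step 3: +2 fires, +3 burnt (F count now 2)
Step 4: +1 fires, +2 burnt (F count now 1)
Step 5: +1 fires, +1 burnt (F count now 1)
Step 6: +0 fires, +1 burnt (F count now 0)
Fire out after step 6
Initially T: 14, now '.': 19
Total burnt (originally-T cells now '.'): 8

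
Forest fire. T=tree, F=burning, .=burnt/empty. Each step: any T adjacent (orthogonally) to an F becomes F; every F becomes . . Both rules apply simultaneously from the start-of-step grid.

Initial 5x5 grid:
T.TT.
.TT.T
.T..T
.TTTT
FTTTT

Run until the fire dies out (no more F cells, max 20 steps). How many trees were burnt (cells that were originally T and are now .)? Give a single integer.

Answer: 15

Derivation:
Step 1: +1 fires, +1 burnt (F count now 1)
Step 2: +2 fires, +1 burnt (F count now 2)
Step 3: +3 fires, +2 burnt (F count now 3)
Step 4: +3 fires, +3 burnt (F count now 3)
Step 5: +2 fires, +3 burnt (F count now 2)
Step 6: +2 fires, +2 burnt (F count now 2)
Step 7: +2 fires, +2 burnt (F count now 2)
Step 8: +0 fires, +2 burnt (F count now 0)
Fire out after step 8
Initially T: 16, now '.': 24
Total burnt (originally-T cells now '.'): 15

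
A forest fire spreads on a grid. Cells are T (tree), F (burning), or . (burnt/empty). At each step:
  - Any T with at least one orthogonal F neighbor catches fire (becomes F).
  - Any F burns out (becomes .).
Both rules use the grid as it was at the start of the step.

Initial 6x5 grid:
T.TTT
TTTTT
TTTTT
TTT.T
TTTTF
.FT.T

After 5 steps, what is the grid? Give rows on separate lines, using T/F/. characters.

Step 1: 5 trees catch fire, 2 burn out
  T.TTT
  TTTTT
  TTTTT
  TTT.F
  TFTF.
  ..F.F
Step 2: 4 trees catch fire, 5 burn out
  T.TTT
  TTTTT
  TTTTF
  TFT..
  F.F..
  .....
Step 3: 5 trees catch fire, 4 burn out
  T.TTT
  TTTTF
  TFTF.
  F.F..
  .....
  .....
Step 4: 5 trees catch fire, 5 burn out
  T.TTF
  TFTF.
  F.F..
  .....
  .....
  .....
Step 5: 3 trees catch fire, 5 burn out
  T.TF.
  F.F..
  .....
  .....
  .....
  .....

T.TF.
F.F..
.....
.....
.....
.....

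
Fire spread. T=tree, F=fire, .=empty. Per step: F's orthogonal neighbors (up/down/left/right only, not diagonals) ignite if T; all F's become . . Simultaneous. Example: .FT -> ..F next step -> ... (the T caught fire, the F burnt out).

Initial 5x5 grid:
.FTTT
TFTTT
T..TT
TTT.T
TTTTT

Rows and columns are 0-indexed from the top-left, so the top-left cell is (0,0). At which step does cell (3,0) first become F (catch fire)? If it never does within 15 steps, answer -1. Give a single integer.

Step 1: cell (3,0)='T' (+3 fires, +2 burnt)
Step 2: cell (3,0)='T' (+3 fires, +3 burnt)
Step 3: cell (3,0)='F' (+4 fires, +3 burnt)
  -> target ignites at step 3
Step 4: cell (3,0)='.' (+3 fires, +4 burnt)
Step 5: cell (3,0)='.' (+3 fires, +3 burnt)
Step 6: cell (3,0)='.' (+2 fires, +3 burnt)
Step 7: cell (3,0)='.' (+1 fires, +2 burnt)
Step 8: cell (3,0)='.' (+0 fires, +1 burnt)
  fire out at step 8

3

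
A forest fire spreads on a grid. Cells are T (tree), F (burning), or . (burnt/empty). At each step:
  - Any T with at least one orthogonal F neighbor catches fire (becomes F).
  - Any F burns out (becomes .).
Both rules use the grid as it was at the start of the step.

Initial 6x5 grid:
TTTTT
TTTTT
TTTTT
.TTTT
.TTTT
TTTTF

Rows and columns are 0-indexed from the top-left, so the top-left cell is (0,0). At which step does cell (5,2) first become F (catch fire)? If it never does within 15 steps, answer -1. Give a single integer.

Step 1: cell (5,2)='T' (+2 fires, +1 burnt)
Step 2: cell (5,2)='F' (+3 fires, +2 burnt)
  -> target ignites at step 2
Step 3: cell (5,2)='.' (+4 fires, +3 burnt)
Step 4: cell (5,2)='.' (+5 fires, +4 burnt)
Step 5: cell (5,2)='.' (+4 fires, +5 burnt)
Step 6: cell (5,2)='.' (+3 fires, +4 burnt)
Step 7: cell (5,2)='.' (+3 fires, +3 burnt)
Step 8: cell (5,2)='.' (+2 fires, +3 burnt)
Step 9: cell (5,2)='.' (+1 fires, +2 burnt)
Step 10: cell (5,2)='.' (+0 fires, +1 burnt)
  fire out at step 10

2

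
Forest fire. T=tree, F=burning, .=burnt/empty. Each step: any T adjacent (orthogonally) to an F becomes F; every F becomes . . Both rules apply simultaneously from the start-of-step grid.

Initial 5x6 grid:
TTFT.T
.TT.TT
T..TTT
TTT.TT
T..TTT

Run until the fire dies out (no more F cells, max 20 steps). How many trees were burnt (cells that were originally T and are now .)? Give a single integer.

Step 1: +3 fires, +1 burnt (F count now 3)
Step 2: +2 fires, +3 burnt (F count now 2)
Step 3: +0 fires, +2 burnt (F count now 0)
Fire out after step 3
Initially T: 21, now '.': 14
Total burnt (originally-T cells now '.'): 5

Answer: 5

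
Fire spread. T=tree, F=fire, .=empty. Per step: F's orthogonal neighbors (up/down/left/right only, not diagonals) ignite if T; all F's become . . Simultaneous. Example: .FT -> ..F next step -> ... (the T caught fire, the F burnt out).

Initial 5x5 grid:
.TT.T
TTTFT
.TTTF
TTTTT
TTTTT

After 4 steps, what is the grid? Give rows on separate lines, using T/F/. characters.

Step 1: 4 trees catch fire, 2 burn out
  .TT.T
  TTF.F
  .TTF.
  TTTTF
  TTTTT
Step 2: 6 trees catch fire, 4 burn out
  .TF.F
  TF...
  .TF..
  TTTF.
  TTTTF
Step 3: 5 trees catch fire, 6 burn out
  .F...
  F....
  .F...
  TTF..
  TTTF.
Step 4: 2 trees catch fire, 5 burn out
  .....
  .....
  .....
  TF...
  TTF..

.....
.....
.....
TF...
TTF..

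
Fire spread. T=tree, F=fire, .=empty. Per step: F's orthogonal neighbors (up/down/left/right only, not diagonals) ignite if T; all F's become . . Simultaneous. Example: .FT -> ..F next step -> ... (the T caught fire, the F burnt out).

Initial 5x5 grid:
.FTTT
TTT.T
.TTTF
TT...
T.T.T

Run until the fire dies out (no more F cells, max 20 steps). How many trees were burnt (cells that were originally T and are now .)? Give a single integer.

Step 1: +4 fires, +2 burnt (F count now 4)
Step 2: +6 fires, +4 burnt (F count now 6)
Step 3: +1 fires, +6 burnt (F count now 1)
Step 4: +1 fires, +1 burnt (F count now 1)
Step 5: +1 fires, +1 burnt (F count now 1)
Step 6: +0 fires, +1 burnt (F count now 0)
Fire out after step 6
Initially T: 15, now '.': 23
Total burnt (originally-T cells now '.'): 13

Answer: 13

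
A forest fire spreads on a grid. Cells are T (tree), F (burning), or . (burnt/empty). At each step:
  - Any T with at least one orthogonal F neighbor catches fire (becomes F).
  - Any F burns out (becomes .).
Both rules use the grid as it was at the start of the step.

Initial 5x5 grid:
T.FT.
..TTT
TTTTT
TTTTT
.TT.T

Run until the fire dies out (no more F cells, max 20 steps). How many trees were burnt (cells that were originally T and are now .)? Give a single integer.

Answer: 17

Derivation:
Step 1: +2 fires, +1 burnt (F count now 2)
Step 2: +2 fires, +2 burnt (F count now 2)
Step 3: +4 fires, +2 burnt (F count now 4)
Step 4: +5 fires, +4 burnt (F count now 5)
Step 5: +3 fires, +5 burnt (F count now 3)
Step 6: +1 fires, +3 burnt (F count now 1)
Step 7: +0 fires, +1 burnt (F count now 0)
Fire out after step 7
Initially T: 18, now '.': 24
Total burnt (originally-T cells now '.'): 17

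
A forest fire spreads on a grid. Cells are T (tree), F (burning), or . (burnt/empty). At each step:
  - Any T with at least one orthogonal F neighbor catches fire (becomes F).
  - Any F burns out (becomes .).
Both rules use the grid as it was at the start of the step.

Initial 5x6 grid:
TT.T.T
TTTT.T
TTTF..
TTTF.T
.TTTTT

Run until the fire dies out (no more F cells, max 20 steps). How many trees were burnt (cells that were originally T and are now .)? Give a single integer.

Step 1: +4 fires, +2 burnt (F count now 4)
Step 2: +6 fires, +4 burnt (F count now 6)
Step 3: +5 fires, +6 burnt (F count now 5)
Step 4: +3 fires, +5 burnt (F count now 3)
Step 5: +1 fires, +3 burnt (F count now 1)
Step 6: +0 fires, +1 burnt (F count now 0)
Fire out after step 6
Initially T: 21, now '.': 28
Total burnt (originally-T cells now '.'): 19

Answer: 19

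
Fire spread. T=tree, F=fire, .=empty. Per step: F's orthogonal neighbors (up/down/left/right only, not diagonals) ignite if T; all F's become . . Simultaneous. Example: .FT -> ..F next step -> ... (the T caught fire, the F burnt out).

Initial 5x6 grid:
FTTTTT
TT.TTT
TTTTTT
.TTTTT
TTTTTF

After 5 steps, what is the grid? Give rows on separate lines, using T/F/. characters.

Step 1: 4 trees catch fire, 2 burn out
  .FTTTT
  FT.TTT
  TTTTTT
  .TTTTF
  TTTTF.
Step 2: 6 trees catch fire, 4 burn out
  ..FTTT
  .F.TTT
  FTTTTF
  .TTTF.
  TTTF..
Step 3: 6 trees catch fire, 6 burn out
  ...FTT
  ...TTF
  .FTTF.
  .TTF..
  TTF...
Step 4: 9 trees catch fire, 6 burn out
  ....FF
  ...FF.
  ..FF..
  .FF...
  TF....
Step 5: 1 trees catch fire, 9 burn out
  ......
  ......
  ......
  ......
  F.....

......
......
......
......
F.....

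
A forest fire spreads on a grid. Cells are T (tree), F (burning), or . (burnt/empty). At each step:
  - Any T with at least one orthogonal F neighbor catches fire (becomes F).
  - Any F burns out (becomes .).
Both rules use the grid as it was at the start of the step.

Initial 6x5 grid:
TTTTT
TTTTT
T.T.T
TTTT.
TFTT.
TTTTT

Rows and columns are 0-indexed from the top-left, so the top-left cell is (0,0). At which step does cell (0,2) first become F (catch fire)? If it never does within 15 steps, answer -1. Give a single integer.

Step 1: cell (0,2)='T' (+4 fires, +1 burnt)
Step 2: cell (0,2)='T' (+5 fires, +4 burnt)
Step 3: cell (0,2)='T' (+4 fires, +5 burnt)
Step 4: cell (0,2)='T' (+3 fires, +4 burnt)
Step 5: cell (0,2)='F' (+4 fires, +3 burnt)
  -> target ignites at step 5
Step 6: cell (0,2)='.' (+3 fires, +4 burnt)
Step 7: cell (0,2)='.' (+2 fires, +3 burnt)
Step 8: cell (0,2)='.' (+0 fires, +2 burnt)
  fire out at step 8

5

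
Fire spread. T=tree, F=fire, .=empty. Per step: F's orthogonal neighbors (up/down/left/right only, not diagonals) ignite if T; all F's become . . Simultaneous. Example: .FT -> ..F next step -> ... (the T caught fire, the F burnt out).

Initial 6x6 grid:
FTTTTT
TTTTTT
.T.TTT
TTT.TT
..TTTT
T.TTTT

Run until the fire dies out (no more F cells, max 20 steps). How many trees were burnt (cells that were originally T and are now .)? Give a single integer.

Answer: 28

Derivation:
Step 1: +2 fires, +1 burnt (F count now 2)
Step 2: +2 fires, +2 burnt (F count now 2)
Step 3: +3 fires, +2 burnt (F count now 3)
Step 4: +3 fires, +3 burnt (F count now 3)
Step 5: +5 fires, +3 burnt (F count now 5)
Step 6: +3 fires, +5 burnt (F count now 3)
Step 7: +4 fires, +3 burnt (F count now 4)
Step 8: +3 fires, +4 burnt (F count now 3)
Step 9: +2 fires, +3 burnt (F count now 2)
Step 10: +1 fires, +2 burnt (F count now 1)
Step 11: +0 fires, +1 burnt (F count now 0)
Fire out after step 11
Initially T: 29, now '.': 35
Total burnt (originally-T cells now '.'): 28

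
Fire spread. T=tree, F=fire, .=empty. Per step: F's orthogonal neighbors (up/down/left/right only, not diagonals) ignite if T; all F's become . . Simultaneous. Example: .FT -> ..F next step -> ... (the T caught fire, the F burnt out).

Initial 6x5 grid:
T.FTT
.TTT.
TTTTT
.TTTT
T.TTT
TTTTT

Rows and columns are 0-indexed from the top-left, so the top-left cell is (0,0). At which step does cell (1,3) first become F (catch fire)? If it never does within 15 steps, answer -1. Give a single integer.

Step 1: cell (1,3)='T' (+2 fires, +1 burnt)
Step 2: cell (1,3)='F' (+4 fires, +2 burnt)
  -> target ignites at step 2
Step 3: cell (1,3)='.' (+3 fires, +4 burnt)
Step 4: cell (1,3)='.' (+5 fires, +3 burnt)
Step 5: cell (1,3)='.' (+3 fires, +5 burnt)
Step 6: cell (1,3)='.' (+3 fires, +3 burnt)
Step 7: cell (1,3)='.' (+2 fires, +3 burnt)
Step 8: cell (1,3)='.' (+1 fires, +2 burnt)
Step 9: cell (1,3)='.' (+0 fires, +1 burnt)
  fire out at step 9

2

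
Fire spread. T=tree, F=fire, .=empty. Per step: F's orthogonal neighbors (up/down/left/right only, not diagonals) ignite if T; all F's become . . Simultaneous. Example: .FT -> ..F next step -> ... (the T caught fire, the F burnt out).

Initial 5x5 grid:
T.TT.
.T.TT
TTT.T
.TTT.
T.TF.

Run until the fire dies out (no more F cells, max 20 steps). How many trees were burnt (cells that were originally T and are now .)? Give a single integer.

Step 1: +2 fires, +1 burnt (F count now 2)
Step 2: +1 fires, +2 burnt (F count now 1)
Step 3: +2 fires, +1 burnt (F count now 2)
Step 4: +1 fires, +2 burnt (F count now 1)
Step 5: +2 fires, +1 burnt (F count now 2)
Step 6: +0 fires, +2 burnt (F count now 0)
Fire out after step 6
Initially T: 15, now '.': 18
Total burnt (originally-T cells now '.'): 8

Answer: 8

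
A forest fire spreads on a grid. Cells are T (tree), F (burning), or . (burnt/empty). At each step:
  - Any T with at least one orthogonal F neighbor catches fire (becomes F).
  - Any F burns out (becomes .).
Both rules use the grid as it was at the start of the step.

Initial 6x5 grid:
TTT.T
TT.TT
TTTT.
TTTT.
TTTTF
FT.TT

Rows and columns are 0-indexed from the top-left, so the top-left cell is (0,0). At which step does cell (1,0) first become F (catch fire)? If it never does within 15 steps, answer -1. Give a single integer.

Step 1: cell (1,0)='T' (+4 fires, +2 burnt)
Step 2: cell (1,0)='T' (+5 fires, +4 burnt)
Step 3: cell (1,0)='T' (+4 fires, +5 burnt)
Step 4: cell (1,0)='F' (+4 fires, +4 burnt)
  -> target ignites at step 4
Step 5: cell (1,0)='.' (+3 fires, +4 burnt)
Step 6: cell (1,0)='.' (+2 fires, +3 burnt)
Step 7: cell (1,0)='.' (+1 fires, +2 burnt)
Step 8: cell (1,0)='.' (+0 fires, +1 burnt)
  fire out at step 8

4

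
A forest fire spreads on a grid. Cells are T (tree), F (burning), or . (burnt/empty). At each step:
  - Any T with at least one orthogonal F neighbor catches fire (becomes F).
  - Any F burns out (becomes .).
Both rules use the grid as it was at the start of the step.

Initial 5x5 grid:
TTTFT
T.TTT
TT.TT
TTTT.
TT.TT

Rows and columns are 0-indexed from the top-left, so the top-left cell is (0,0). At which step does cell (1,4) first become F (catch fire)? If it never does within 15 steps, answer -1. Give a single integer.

Step 1: cell (1,4)='T' (+3 fires, +1 burnt)
Step 2: cell (1,4)='F' (+4 fires, +3 burnt)
  -> target ignites at step 2
Step 3: cell (1,4)='.' (+3 fires, +4 burnt)
Step 4: cell (1,4)='.' (+3 fires, +3 burnt)
Step 5: cell (1,4)='.' (+3 fires, +3 burnt)
Step 6: cell (1,4)='.' (+3 fires, +3 burnt)
Step 7: cell (1,4)='.' (+1 fires, +3 burnt)
Step 8: cell (1,4)='.' (+0 fires, +1 burnt)
  fire out at step 8

2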